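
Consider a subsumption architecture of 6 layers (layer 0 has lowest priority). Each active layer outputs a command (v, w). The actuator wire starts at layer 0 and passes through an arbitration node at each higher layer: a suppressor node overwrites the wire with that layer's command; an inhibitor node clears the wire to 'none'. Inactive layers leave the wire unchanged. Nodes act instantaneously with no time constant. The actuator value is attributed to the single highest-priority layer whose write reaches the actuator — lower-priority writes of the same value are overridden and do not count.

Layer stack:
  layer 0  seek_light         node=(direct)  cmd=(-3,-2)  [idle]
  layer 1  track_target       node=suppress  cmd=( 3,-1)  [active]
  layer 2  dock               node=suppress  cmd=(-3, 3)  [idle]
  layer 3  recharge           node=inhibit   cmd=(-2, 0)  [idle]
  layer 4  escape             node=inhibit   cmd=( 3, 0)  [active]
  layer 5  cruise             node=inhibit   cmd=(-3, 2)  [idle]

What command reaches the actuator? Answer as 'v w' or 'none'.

none

layer 0 (seek_light) idle — none
layer 1 (track_target) active — suppresses: (3, -1)
layer 2 (dock) idle — unchanged: (3, -1)
layer 3 (recharge) idle — unchanged: (3, -1)
layer 4 (escape) active — inhibits: none
layer 5 (cruise) idle — unchanged: none
→ actuator none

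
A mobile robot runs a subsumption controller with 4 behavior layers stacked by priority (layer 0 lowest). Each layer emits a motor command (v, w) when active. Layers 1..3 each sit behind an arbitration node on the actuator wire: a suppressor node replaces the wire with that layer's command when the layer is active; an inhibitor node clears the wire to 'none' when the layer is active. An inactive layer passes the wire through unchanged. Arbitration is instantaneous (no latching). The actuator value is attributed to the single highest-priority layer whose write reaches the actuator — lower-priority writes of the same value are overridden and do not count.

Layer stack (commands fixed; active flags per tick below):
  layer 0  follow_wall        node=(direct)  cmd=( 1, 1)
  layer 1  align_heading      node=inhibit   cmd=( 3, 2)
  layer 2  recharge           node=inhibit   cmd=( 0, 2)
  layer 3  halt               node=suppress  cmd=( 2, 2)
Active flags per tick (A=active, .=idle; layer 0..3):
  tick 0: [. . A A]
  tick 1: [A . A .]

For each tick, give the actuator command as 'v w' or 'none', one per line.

2 2
none

tick 0:
  layer 0 (follow_wall) idle — none
  layer 1 (align_heading) idle — unchanged: none
  layer 2 (recharge) active — inhibits: none
  layer 3 (halt) active — suppresses: (2, 2)
  → actuator (2, 2)
tick 1:
  layer 0 (follow_wall) active — direct: (1, 1)
  layer 1 (align_heading) idle — unchanged: (1, 1)
  layer 2 (recharge) active — inhibits: none
  layer 3 (halt) idle — unchanged: none
  → actuator none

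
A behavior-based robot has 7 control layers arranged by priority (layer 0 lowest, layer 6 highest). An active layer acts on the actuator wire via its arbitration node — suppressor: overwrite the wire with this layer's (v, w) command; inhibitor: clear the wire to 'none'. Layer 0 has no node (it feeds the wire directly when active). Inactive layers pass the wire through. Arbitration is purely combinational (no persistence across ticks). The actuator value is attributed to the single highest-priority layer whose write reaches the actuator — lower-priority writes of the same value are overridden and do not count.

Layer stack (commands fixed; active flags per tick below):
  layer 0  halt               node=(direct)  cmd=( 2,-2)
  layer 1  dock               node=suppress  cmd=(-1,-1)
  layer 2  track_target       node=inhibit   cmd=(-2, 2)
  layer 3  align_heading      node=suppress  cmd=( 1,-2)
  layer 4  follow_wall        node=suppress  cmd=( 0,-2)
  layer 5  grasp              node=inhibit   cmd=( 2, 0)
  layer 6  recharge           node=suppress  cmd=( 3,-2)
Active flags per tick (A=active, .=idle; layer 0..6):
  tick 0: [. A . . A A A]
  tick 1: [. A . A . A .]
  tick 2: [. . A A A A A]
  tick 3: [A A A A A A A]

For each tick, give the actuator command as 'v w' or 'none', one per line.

3 -2
none
3 -2
3 -2

tick 0:
  L0 halt: idle → wire = none
  L1 dock: active, suppressor → wire = (-1, -1)
  L2 track_target: idle → wire stays (-1, -1)
  L3 align_heading: idle → wire stays (-1, -1)
  L4 follow_wall: active, suppressor → wire = (0, -2)
  L5 grasp: active, inhibitor → wire = none
  L6 recharge: active, suppressor → wire = (3, -2)
  actuator = (3, -2)
tick 1:
  L0 halt: idle → wire = none
  L1 dock: active, suppressor → wire = (-1, -1)
  L2 track_target: idle → wire stays (-1, -1)
  L3 align_heading: active, suppressor → wire = (1, -2)
  L4 follow_wall: idle → wire stays (1, -2)
  L5 grasp: active, inhibitor → wire = none
  L6 recharge: idle → wire stays none
  actuator = none
tick 2:
  L0 halt: idle → wire = none
  L1 dock: idle → wire stays none
  L2 track_target: active, inhibitor → wire = none
  L3 align_heading: active, suppressor → wire = (1, -2)
  L4 follow_wall: active, suppressor → wire = (0, -2)
  L5 grasp: active, inhibitor → wire = none
  L6 recharge: active, suppressor → wire = (3, -2)
  actuator = (3, -2)
tick 3:
  L0 halt: active, feeds wire = (2, -2)
  L1 dock: active, suppressor → wire = (-1, -1)
  L2 track_target: active, inhibitor → wire = none
  L3 align_heading: active, suppressor → wire = (1, -2)
  L4 follow_wall: active, suppressor → wire = (0, -2)
  L5 grasp: active, inhibitor → wire = none
  L6 recharge: active, suppressor → wire = (3, -2)
  actuator = (3, -2)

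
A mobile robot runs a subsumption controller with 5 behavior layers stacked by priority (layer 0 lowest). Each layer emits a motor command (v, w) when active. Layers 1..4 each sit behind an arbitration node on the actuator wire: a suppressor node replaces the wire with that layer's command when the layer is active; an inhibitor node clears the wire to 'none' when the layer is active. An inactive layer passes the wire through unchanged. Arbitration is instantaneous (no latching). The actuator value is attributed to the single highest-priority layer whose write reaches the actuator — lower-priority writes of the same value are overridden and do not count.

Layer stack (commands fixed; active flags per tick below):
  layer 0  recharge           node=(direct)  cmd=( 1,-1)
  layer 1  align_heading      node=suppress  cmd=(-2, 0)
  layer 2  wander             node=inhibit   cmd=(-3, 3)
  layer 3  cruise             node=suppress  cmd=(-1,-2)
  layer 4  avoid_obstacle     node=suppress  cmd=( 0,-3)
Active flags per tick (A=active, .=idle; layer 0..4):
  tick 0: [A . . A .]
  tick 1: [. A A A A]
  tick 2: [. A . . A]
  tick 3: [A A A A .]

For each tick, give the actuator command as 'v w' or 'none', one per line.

-1 -2
0 -3
0 -3
-1 -2

tick 0:
  layer 0 (recharge) active — direct: (1, -1)
  layer 1 (align_heading) idle — unchanged: (1, -1)
  layer 2 (wander) idle — unchanged: (1, -1)
  layer 3 (cruise) active — suppresses: (-1, -2)
  layer 4 (avoid_obstacle) idle — unchanged: (-1, -2)
  → actuator (-1, -2)
tick 1:
  layer 0 (recharge) idle — none
  layer 1 (align_heading) active — suppresses: (-2, 0)
  layer 2 (wander) active — inhibits: none
  layer 3 (cruise) active — suppresses: (-1, -2)
  layer 4 (avoid_obstacle) active — suppresses: (0, -3)
  → actuator (0, -3)
tick 2:
  layer 0 (recharge) idle — none
  layer 1 (align_heading) active — suppresses: (-2, 0)
  layer 2 (wander) idle — unchanged: (-2, 0)
  layer 3 (cruise) idle — unchanged: (-2, 0)
  layer 4 (avoid_obstacle) active — suppresses: (0, -3)
  → actuator (0, -3)
tick 3:
  layer 0 (recharge) active — direct: (1, -1)
  layer 1 (align_heading) active — suppresses: (-2, 0)
  layer 2 (wander) active — inhibits: none
  layer 3 (cruise) active — suppresses: (-1, -2)
  layer 4 (avoid_obstacle) idle — unchanged: (-1, -2)
  → actuator (-1, -2)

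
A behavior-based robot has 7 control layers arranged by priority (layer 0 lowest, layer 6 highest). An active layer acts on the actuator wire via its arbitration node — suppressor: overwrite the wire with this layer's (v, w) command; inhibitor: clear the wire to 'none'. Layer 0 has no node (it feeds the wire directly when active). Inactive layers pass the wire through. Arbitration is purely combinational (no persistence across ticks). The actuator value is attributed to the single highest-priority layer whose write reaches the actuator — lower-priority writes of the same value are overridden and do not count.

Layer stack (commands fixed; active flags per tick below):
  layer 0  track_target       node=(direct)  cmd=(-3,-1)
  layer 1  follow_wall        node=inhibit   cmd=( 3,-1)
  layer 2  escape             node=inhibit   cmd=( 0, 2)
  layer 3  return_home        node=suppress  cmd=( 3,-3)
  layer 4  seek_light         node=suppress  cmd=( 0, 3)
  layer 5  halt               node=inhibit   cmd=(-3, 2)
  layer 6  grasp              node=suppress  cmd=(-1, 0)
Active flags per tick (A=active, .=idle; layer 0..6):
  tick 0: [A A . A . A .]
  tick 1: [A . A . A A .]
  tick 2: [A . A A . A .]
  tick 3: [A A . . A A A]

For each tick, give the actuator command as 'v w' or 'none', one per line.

none
none
none
-1 0

tick 0:
  layer 0 (track_target) active — direct: (-3, -1)
  layer 1 (follow_wall) active — inhibits: none
  layer 2 (escape) idle — unchanged: none
  layer 3 (return_home) active — suppresses: (3, -3)
  layer 4 (seek_light) idle — unchanged: (3, -3)
  layer 5 (halt) active — inhibits: none
  layer 6 (grasp) idle — unchanged: none
  → actuator none
tick 1:
  layer 0 (track_target) active — direct: (-3, -1)
  layer 1 (follow_wall) idle — unchanged: (-3, -1)
  layer 2 (escape) active — inhibits: none
  layer 3 (return_home) idle — unchanged: none
  layer 4 (seek_light) active — suppresses: (0, 3)
  layer 5 (halt) active — inhibits: none
  layer 6 (grasp) idle — unchanged: none
  → actuator none
tick 2:
  layer 0 (track_target) active — direct: (-3, -1)
  layer 1 (follow_wall) idle — unchanged: (-3, -1)
  layer 2 (escape) active — inhibits: none
  layer 3 (return_home) active — suppresses: (3, -3)
  layer 4 (seek_light) idle — unchanged: (3, -3)
  layer 5 (halt) active — inhibits: none
  layer 6 (grasp) idle — unchanged: none
  → actuator none
tick 3:
  layer 0 (track_target) active — direct: (-3, -1)
  layer 1 (follow_wall) active — inhibits: none
  layer 2 (escape) idle — unchanged: none
  layer 3 (return_home) idle — unchanged: none
  layer 4 (seek_light) active — suppresses: (0, 3)
  layer 5 (halt) active — inhibits: none
  layer 6 (grasp) active — suppresses: (-1, 0)
  → actuator (-1, 0)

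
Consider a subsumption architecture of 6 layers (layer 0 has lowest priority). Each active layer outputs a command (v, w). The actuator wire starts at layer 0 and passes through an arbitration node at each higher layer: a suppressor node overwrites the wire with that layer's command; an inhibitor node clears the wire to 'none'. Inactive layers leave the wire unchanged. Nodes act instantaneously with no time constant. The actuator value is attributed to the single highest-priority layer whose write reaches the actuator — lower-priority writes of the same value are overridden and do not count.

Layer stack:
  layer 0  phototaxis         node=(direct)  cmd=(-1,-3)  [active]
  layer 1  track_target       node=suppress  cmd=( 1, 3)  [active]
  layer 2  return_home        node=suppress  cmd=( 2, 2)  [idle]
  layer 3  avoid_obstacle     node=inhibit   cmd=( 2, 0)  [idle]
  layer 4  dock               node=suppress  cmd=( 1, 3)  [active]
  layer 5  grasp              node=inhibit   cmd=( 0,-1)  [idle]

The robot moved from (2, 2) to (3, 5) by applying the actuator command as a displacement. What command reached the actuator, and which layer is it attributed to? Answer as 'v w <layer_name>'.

1 3 dock

displacement = (3, 5) − (2, 2) = (1, 3)
[0] phototaxis on; wire := (-1, -3)
[1] track_target on (suppress); wire := (1, 3)
[2] return_home off; pass (1, 3)
[3] avoid_obstacle off; pass (1, 3)
[4] dock on (suppress); wire := (1, 3)
[5] grasp off; pass (1, 3)
output (1, 3) — from layer 4 (dock)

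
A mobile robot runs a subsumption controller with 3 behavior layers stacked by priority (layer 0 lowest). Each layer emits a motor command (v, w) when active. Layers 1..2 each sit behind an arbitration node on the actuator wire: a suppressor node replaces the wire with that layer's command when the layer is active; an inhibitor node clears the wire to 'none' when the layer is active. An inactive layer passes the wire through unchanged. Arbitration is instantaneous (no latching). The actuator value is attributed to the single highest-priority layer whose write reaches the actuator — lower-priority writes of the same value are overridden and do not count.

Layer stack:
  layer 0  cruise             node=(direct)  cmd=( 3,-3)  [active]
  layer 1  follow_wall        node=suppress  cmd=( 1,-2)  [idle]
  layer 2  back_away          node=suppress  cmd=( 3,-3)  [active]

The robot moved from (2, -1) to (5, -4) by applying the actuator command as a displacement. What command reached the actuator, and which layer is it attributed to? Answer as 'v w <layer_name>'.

displacement = (5, -4) − (2, -1) = (3, -3)
L0 cruise: active, feeds wire = (3, -3)
L1 follow_wall: idle → wire stays (3, -3)
L2 back_away: active, suppressor → wire = (3, -3)
actuator = (3, -3) — from layer 2 (back_away)

3 -3 back_away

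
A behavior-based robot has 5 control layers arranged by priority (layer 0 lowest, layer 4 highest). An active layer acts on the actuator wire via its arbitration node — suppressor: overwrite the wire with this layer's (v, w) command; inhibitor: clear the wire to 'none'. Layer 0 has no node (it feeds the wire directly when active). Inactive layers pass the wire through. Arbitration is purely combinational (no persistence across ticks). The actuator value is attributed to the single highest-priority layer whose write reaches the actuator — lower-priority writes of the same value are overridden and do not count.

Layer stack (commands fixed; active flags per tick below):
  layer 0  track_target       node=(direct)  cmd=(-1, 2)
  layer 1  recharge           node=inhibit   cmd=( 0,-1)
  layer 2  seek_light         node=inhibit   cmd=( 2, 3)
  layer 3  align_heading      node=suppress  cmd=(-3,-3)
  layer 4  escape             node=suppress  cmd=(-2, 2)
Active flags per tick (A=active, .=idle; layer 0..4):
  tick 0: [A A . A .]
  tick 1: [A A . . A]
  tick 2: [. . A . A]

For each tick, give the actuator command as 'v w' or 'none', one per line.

-3 -3
-2 2
-2 2

tick 0:
  L0 track_target: active, feeds wire = (-1, 2)
  L1 recharge: active, inhibitor → wire = none
  L2 seek_light: idle → wire stays none
  L3 align_heading: active, suppressor → wire = (-3, -3)
  L4 escape: idle → wire stays (-3, -3)
  actuator = (-3, -3)
tick 1:
  L0 track_target: active, feeds wire = (-1, 2)
  L1 recharge: active, inhibitor → wire = none
  L2 seek_light: idle → wire stays none
  L3 align_heading: idle → wire stays none
  L4 escape: active, suppressor → wire = (-2, 2)
  actuator = (-2, 2)
tick 2:
  L0 track_target: idle → wire = none
  L1 recharge: idle → wire stays none
  L2 seek_light: active, inhibitor → wire = none
  L3 align_heading: idle → wire stays none
  L4 escape: active, suppressor → wire = (-2, 2)
  actuator = (-2, 2)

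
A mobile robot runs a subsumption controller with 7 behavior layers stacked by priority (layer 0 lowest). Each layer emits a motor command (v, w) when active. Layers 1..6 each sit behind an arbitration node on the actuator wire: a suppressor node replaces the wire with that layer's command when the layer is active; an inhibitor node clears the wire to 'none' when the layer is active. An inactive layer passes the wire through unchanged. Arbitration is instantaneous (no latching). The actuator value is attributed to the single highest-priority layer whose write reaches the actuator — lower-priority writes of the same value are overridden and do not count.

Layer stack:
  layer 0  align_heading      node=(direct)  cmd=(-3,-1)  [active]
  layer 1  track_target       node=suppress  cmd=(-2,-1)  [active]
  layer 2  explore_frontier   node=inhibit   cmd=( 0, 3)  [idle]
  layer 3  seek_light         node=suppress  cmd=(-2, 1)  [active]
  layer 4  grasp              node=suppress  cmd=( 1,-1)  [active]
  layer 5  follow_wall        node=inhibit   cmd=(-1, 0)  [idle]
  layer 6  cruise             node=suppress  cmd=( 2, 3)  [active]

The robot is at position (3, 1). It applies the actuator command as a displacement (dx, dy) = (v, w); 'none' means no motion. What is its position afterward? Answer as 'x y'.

L0 align_heading: active, feeds wire = (-3, -1)
L1 track_target: active, suppressor → wire = (-2, -1)
L2 explore_frontier: idle → wire stays (-2, -1)
L3 seek_light: active, suppressor → wire = (-2, 1)
L4 grasp: active, suppressor → wire = (1, -1)
L5 follow_wall: idle → wire stays (1, -1)
L6 cruise: active, suppressor → wire = (2, 3)
actuator = (2, 3)
position: (3, 1) + (2, 3) = (5, 4)

5 4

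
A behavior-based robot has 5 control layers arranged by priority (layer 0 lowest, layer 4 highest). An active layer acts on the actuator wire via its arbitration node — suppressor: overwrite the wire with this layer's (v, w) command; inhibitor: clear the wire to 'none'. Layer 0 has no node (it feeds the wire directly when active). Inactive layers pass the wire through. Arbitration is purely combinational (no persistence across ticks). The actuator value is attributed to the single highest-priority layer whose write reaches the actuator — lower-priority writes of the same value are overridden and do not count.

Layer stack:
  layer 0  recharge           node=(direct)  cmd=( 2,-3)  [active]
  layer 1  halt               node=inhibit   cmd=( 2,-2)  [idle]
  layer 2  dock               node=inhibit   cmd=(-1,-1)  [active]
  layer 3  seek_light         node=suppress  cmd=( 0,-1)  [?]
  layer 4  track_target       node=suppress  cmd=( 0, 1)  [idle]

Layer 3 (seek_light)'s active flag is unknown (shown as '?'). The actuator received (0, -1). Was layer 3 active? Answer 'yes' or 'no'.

yes

If layer 3 is active=yes:
  actuator would be (0, -1)
If layer 3 is active=no:
  actuator would be none
Observed (0, -1), so layer 3 was active.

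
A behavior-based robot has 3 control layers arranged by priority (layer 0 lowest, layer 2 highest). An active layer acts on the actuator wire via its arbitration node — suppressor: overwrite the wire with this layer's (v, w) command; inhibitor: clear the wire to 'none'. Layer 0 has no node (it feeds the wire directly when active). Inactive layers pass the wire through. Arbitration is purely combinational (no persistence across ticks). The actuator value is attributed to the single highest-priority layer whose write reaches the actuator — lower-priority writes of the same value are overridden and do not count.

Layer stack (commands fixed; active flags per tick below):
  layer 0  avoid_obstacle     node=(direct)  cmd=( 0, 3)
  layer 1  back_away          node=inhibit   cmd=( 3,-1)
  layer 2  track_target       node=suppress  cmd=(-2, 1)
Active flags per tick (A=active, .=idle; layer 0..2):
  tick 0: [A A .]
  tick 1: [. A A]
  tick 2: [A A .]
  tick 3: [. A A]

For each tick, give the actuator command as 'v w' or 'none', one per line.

tick 0:
  L0 avoid_obstacle: active, feeds wire = (0, 3)
  L1 back_away: active, inhibitor → wire = none
  L2 track_target: idle → wire stays none
  actuator = none
tick 1:
  L0 avoid_obstacle: idle → wire = none
  L1 back_away: active, inhibitor → wire = none
  L2 track_target: active, suppressor → wire = (-2, 1)
  actuator = (-2, 1)
tick 2:
  L0 avoid_obstacle: active, feeds wire = (0, 3)
  L1 back_away: active, inhibitor → wire = none
  L2 track_target: idle → wire stays none
  actuator = none
tick 3:
  L0 avoid_obstacle: idle → wire = none
  L1 back_away: active, inhibitor → wire = none
  L2 track_target: active, suppressor → wire = (-2, 1)
  actuator = (-2, 1)

none
-2 1
none
-2 1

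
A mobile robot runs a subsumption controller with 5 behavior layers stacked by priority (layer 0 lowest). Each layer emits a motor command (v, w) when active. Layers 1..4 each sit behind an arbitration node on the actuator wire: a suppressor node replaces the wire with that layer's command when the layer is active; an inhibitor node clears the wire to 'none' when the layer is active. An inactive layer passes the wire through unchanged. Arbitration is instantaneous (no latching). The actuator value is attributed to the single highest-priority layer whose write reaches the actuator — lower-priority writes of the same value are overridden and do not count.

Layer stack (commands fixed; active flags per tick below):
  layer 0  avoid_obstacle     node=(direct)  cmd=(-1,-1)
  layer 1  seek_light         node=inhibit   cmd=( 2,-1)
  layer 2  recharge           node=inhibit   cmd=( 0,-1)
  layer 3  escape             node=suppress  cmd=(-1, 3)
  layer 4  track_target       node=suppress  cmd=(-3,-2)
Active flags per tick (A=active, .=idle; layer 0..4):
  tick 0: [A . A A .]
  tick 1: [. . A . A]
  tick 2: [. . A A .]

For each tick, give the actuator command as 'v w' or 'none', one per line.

tick 0:
  layer 0 (avoid_obstacle) active — direct: (-1, -1)
  layer 1 (seek_light) idle — unchanged: (-1, -1)
  layer 2 (recharge) active — inhibits: none
  layer 3 (escape) active — suppresses: (-1, 3)
  layer 4 (track_target) idle — unchanged: (-1, 3)
  → actuator (-1, 3)
tick 1:
  layer 0 (avoid_obstacle) idle — none
  layer 1 (seek_light) idle — unchanged: none
  layer 2 (recharge) active — inhibits: none
  layer 3 (escape) idle — unchanged: none
  layer 4 (track_target) active — suppresses: (-3, -2)
  → actuator (-3, -2)
tick 2:
  layer 0 (avoid_obstacle) idle — none
  layer 1 (seek_light) idle — unchanged: none
  layer 2 (recharge) active — inhibits: none
  layer 3 (escape) active — suppresses: (-1, 3)
  layer 4 (track_target) idle — unchanged: (-1, 3)
  → actuator (-1, 3)

-1 3
-3 -2
-1 3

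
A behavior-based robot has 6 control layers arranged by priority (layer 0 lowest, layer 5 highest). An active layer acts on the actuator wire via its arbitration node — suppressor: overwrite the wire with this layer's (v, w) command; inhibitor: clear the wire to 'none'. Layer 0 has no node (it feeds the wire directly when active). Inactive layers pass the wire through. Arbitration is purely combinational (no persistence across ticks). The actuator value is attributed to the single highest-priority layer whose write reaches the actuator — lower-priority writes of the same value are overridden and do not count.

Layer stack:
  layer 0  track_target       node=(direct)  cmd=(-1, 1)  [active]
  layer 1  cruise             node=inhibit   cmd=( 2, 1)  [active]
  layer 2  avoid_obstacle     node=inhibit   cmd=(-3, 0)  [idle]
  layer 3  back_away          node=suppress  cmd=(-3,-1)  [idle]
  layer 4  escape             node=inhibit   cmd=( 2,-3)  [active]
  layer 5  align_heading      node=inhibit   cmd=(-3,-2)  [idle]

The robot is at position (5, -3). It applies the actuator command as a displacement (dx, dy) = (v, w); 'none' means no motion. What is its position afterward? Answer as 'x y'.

layer 0 (track_target) active — direct: (-1, 1)
layer 1 (cruise) active — inhibits: none
layer 2 (avoid_obstacle) idle — unchanged: none
layer 3 (back_away) idle — unchanged: none
layer 4 (escape) active — inhibits: none
layer 5 (align_heading) idle — unchanged: none
→ actuator none
position: (5, -3) + none = (5, -3)

5 -3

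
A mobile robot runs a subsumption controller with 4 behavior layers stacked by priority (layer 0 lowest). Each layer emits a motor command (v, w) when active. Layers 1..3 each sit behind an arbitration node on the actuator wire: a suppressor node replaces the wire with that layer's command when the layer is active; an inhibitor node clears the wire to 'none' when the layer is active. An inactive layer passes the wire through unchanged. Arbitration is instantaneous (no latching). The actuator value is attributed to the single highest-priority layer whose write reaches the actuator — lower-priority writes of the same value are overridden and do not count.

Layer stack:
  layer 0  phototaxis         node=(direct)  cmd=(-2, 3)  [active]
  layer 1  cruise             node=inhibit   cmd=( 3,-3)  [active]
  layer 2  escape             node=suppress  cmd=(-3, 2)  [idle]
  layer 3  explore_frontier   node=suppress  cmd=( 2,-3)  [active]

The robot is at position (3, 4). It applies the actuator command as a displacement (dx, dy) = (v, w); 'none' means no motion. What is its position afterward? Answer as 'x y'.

L0 phototaxis: active, feeds wire = (-2, 3)
L1 cruise: active, inhibitor → wire = none
L2 escape: idle → wire stays none
L3 explore_frontier: active, suppressor → wire = (2, -3)
actuator = (2, -3)
position: (3, 4) + (2, -3) = (5, 1)

5 1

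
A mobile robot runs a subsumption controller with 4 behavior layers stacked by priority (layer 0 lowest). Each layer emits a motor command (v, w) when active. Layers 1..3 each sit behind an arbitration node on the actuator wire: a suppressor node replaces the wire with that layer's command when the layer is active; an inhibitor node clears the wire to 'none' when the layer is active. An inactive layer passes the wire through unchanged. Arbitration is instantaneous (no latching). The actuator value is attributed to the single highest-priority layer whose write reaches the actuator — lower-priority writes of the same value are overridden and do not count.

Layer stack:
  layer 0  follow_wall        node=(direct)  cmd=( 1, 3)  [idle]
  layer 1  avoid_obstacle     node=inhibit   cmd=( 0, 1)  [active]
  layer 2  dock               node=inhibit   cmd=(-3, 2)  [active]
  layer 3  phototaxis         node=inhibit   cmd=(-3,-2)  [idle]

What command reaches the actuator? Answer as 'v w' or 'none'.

none

layer 0 (follow_wall) idle — none
layer 1 (avoid_obstacle) active — inhibits: none
layer 2 (dock) active — inhibits: none
layer 3 (phototaxis) idle — unchanged: none
→ actuator none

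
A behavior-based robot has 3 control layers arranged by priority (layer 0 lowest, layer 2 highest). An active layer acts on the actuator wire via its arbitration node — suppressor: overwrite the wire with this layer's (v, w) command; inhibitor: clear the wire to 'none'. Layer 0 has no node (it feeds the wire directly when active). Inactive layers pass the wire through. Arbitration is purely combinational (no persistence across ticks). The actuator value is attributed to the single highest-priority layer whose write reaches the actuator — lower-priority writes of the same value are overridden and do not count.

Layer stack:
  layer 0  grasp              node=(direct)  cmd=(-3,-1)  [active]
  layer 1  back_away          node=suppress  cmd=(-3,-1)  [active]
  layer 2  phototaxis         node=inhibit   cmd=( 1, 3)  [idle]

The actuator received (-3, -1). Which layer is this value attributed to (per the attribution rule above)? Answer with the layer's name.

L0 grasp: active, feeds wire = (-3, -1)
L1 back_away: active, suppressor → wire = (-3, -1)
L2 phototaxis: idle → wire stays (-3, -1)
actuator = (-3, -1)
last writer: layer 1 = back_away

back_away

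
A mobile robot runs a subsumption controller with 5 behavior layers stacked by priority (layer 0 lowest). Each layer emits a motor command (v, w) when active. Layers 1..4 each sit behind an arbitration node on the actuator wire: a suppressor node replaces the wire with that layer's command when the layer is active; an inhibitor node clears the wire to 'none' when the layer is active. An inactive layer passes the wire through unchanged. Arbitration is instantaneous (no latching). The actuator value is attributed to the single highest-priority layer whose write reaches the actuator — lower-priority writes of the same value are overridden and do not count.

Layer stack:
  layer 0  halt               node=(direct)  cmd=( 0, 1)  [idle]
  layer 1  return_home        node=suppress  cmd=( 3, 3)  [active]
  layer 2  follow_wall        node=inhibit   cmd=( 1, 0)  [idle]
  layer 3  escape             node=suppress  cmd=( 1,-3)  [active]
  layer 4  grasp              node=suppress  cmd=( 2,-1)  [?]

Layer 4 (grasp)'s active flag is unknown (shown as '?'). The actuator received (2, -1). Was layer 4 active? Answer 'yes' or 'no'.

yes

If layer 4 is active=yes:
  actuator would be (2, -1)
If layer 4 is active=no:
  actuator would be (1, -3)
Observed (2, -1), so layer 4 was active.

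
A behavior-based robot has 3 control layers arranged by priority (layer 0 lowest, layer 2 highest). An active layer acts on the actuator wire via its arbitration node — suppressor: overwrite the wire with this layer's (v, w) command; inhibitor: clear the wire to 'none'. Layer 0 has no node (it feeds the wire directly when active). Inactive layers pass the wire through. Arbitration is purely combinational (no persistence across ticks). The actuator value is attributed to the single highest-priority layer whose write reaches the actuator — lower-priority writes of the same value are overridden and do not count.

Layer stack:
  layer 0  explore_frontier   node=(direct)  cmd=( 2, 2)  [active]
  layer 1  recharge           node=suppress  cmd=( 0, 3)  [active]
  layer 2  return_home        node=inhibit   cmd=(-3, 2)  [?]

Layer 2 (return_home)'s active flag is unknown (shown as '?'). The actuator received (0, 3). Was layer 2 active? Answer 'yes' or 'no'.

no

If layer 2 is active=yes:
  actuator would be none
If layer 2 is active=no:
  actuator would be (0, 3)
Observed (0, 3), so layer 2 was idle.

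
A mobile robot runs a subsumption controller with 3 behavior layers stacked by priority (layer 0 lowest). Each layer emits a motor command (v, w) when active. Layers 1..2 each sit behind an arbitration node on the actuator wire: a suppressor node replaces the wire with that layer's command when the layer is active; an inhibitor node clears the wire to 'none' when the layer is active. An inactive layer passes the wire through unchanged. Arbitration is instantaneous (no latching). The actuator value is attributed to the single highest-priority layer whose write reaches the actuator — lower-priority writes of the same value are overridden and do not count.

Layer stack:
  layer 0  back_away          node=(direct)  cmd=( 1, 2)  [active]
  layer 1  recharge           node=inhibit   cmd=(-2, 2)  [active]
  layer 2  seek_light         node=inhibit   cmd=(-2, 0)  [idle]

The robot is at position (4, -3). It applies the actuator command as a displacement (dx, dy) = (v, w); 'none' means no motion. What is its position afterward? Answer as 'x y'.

layer 0 (back_away) active — direct: (1, 2)
layer 1 (recharge) active — inhibits: none
layer 2 (seek_light) idle — unchanged: none
→ actuator none
position: (4, -3) + none = (4, -3)

4 -3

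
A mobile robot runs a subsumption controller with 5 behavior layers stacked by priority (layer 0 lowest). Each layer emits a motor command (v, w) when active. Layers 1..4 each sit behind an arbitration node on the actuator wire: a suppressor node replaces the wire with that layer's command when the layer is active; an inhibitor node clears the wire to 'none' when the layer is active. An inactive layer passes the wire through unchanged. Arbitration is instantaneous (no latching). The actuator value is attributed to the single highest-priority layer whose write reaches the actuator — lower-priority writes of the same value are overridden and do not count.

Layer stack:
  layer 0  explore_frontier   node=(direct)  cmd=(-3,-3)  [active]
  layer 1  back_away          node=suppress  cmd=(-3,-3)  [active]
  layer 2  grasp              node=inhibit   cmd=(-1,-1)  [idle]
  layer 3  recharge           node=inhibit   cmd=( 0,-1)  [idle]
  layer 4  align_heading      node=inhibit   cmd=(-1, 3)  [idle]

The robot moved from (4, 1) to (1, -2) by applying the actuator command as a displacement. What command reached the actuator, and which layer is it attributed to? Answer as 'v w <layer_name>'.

-3 -3 back_away

displacement = (1, -2) − (4, 1) = (-3, -3)
layer 0 (explore_frontier) active — direct: (-3, -3)
layer 1 (back_away) active — suppresses: (-3, -3)
layer 2 (grasp) idle — unchanged: (-3, -3)
layer 3 (recharge) idle — unchanged: (-3, -3)
layer 4 (align_heading) idle — unchanged: (-3, -3)
→ actuator (-3, -3) — from layer 1 (back_away)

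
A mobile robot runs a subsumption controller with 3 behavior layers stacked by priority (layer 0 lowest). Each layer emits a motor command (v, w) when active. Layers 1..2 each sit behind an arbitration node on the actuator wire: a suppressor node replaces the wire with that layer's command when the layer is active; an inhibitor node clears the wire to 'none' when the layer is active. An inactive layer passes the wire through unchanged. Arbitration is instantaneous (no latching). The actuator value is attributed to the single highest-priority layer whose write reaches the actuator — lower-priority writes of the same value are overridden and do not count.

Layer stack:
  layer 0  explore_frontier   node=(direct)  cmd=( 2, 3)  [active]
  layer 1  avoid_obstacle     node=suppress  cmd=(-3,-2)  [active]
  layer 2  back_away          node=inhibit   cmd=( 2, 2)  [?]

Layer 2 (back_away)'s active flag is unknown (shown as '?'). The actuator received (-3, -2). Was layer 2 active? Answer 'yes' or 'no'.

no

If layer 2 is active=yes:
  actuator would be none
If layer 2 is active=no:
  actuator would be (-3, -2)
Observed (-3, -2), so layer 2 was idle.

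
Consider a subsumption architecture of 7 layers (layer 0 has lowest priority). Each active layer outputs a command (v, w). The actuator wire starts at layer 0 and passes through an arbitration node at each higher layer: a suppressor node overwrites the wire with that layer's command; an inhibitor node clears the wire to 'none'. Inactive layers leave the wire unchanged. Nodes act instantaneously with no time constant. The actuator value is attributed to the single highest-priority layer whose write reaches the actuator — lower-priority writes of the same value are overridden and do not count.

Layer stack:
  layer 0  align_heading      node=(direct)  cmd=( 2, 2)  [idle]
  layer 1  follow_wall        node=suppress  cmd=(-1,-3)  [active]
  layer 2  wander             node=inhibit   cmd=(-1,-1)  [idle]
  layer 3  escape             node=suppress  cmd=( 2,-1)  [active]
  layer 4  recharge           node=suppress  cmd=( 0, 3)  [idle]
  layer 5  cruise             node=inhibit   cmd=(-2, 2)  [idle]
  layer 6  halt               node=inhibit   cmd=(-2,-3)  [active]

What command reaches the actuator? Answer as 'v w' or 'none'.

none

[0] align_heading off; wire := none
[1] follow_wall on (suppress); wire := (-1, -3)
[2] wander off; pass (-1, -3)
[3] escape on (suppress); wire := (2, -1)
[4] recharge off; pass (2, -1)
[5] cruise off; pass (2, -1)
[6] halt on (inhibit); wire := none
output none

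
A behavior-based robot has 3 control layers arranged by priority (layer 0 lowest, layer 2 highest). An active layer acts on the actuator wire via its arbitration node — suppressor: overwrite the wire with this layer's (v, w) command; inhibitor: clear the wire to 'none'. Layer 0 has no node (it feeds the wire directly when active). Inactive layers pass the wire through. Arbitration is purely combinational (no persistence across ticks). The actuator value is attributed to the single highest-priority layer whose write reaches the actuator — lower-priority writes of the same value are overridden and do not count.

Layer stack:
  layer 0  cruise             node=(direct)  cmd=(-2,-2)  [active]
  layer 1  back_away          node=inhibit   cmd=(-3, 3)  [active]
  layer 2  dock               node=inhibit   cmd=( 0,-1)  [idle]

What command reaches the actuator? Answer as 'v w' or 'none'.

layer 0 (cruise) active — direct: (-2, -2)
layer 1 (back_away) active — inhibits: none
layer 2 (dock) idle — unchanged: none
→ actuator none

none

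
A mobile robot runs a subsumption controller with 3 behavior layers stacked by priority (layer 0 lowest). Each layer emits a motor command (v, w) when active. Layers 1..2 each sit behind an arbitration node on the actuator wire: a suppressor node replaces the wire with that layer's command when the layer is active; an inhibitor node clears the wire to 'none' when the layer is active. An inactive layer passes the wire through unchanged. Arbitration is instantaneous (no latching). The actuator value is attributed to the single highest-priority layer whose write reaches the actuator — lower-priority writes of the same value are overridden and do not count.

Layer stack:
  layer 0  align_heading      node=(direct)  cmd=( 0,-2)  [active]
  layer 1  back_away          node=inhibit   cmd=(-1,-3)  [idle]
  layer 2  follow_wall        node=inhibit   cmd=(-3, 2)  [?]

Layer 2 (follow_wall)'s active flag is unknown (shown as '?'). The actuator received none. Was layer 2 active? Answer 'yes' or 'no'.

yes

If layer 2 is active=yes:
  actuator would be none
If layer 2 is active=no:
  actuator would be (0, -2)
Observed none, so layer 2 was active.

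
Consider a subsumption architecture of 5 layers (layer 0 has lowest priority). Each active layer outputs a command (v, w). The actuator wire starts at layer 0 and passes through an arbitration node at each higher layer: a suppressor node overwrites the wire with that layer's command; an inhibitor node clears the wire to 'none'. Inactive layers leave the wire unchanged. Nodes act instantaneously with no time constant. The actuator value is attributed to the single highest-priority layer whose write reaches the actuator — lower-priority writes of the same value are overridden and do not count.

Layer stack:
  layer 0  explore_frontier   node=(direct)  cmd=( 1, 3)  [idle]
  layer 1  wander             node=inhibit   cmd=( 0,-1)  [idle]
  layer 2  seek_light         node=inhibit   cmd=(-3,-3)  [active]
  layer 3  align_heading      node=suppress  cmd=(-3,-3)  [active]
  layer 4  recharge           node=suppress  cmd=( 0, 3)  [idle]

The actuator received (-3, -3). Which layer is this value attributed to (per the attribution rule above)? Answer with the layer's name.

layer 0 (explore_frontier) idle — none
layer 1 (wander) idle — unchanged: none
layer 2 (seek_light) active — inhibits: none
layer 3 (align_heading) active — suppresses: (-3, -3)
layer 4 (recharge) idle — unchanged: (-3, -3)
→ actuator (-3, -3)
last writer: layer 3 = align_heading

align_heading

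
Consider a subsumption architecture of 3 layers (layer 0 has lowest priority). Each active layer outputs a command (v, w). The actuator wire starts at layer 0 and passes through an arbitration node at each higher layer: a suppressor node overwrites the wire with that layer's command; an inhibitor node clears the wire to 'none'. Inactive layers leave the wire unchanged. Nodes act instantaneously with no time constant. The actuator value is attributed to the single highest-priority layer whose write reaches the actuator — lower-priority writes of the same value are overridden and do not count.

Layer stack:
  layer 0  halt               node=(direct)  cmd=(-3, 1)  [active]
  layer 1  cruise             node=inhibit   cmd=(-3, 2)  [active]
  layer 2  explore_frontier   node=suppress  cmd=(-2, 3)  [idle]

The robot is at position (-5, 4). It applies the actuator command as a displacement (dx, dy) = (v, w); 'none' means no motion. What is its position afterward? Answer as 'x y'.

layer 0 (halt) active — direct: (-3, 1)
layer 1 (cruise) active — inhibits: none
layer 2 (explore_frontier) idle — unchanged: none
→ actuator none
position: (-5, 4) + none = (-5, 4)

-5 4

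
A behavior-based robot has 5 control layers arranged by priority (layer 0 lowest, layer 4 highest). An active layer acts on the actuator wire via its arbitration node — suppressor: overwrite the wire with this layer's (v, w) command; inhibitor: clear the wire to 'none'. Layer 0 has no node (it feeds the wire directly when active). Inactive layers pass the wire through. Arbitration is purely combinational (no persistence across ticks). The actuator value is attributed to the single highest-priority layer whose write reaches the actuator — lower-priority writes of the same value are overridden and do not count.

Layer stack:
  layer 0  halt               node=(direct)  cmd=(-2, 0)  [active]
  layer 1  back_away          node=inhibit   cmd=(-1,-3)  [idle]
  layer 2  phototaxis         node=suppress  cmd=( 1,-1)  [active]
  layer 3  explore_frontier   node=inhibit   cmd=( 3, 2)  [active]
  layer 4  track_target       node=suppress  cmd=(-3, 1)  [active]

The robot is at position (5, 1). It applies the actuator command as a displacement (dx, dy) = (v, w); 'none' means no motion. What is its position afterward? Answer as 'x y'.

2 2

L0 halt: active, feeds wire = (-2, 0)
L1 back_away: idle → wire stays (-2, 0)
L2 phototaxis: active, suppressor → wire = (1, -1)
L3 explore_frontier: active, inhibitor → wire = none
L4 track_target: active, suppressor → wire = (-3, 1)
actuator = (-3, 1)
position: (5, 1) + (-3, 1) = (2, 2)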